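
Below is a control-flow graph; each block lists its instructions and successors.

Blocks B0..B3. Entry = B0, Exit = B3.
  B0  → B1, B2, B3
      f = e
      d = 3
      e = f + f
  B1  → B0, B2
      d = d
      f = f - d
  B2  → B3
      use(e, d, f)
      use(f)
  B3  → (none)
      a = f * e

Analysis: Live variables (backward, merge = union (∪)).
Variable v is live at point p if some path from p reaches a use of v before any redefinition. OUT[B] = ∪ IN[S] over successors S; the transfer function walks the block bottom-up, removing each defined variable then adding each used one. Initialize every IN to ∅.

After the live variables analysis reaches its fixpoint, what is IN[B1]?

Answer: {d, e, f}

Trace:
Fixpoint table:
  B0:   IN={e}   OUT={d, e, f}
  B1:   IN={d, e, f}   OUT={d, e, f}
  B2:   IN={d, e, f}   OUT={e, f}
  B3:   IN={e, f}   OUT={}

Merge at B1: OUT[B1] = IN[B0] ⊔ IN[B2] = {d, e, f}
Applying B1's transfer function to that OUT value gives IN[B1] (row B1 above).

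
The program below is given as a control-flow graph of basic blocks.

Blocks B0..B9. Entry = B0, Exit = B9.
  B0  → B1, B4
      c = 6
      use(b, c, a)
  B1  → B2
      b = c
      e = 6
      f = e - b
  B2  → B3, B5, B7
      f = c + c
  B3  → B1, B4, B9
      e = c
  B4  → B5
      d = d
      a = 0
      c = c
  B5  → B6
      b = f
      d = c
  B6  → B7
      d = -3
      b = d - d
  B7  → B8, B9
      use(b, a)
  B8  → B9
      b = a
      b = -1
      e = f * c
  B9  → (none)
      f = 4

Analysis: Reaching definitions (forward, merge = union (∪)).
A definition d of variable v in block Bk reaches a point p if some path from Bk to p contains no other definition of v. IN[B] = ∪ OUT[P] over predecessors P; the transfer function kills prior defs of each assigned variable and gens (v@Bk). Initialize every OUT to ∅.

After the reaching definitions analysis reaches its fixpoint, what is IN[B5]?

Answer: {a@B4, b@B1, c@B0, c@B4, d@B4, e@B1, e@B3, f@B2}

Working:
Per-block solution:
  B0:   IN={}   OUT={c@B0}
  B1:   IN={b@B1, c@B0, e@B3, f@B2}   OUT={b@B1, c@B0, e@B1, f@B1}
  B2:   IN={b@B1, c@B0, e@B1, f@B1}   OUT={b@B1, c@B0, e@B1, f@B2}
  B3:   IN={b@B1, c@B0, e@B1, f@B2}   OUT={b@B1, c@B0, e@B3, f@B2}
  B4:   IN={b@B1, c@B0, e@B3, f@B2}   OUT={a@B4, b@B1, c@B4, d@B4, e@B3, f@B2}
  B5:   IN={a@B4, b@B1, c@B0, c@B4, d@B4, e@B1, e@B3, f@B2}   OUT={a@B4, b@B5, c@B0, c@B4, d@B5, e@B1, e@B3, f@B2}
  B6:   IN={a@B4, b@B5, c@B0, c@B4, d@B5, e@B1, e@B3, f@B2}   OUT={a@B4, b@B6, c@B0, c@B4, d@B6, e@B1, e@B3, f@B2}
  B7:   IN={a@B4, b@B1, b@B6, c@B0, c@B4, d@B6, e@B1, e@B3, f@B2}   OUT={a@B4, b@B1, b@B6, c@B0, c@B4, d@B6, e@B1, e@B3, f@B2}
  B8:   IN={a@B4, b@B1, b@B6, c@B0, c@B4, d@B6, e@B1, e@B3, f@B2}   OUT={a@B4, b@B8, c@B0, c@B4, d@B6, e@B8, f@B2}
  B9:   IN={a@B4, b@B1, b@B6, b@B8, c@B0, c@B4, d@B6, e@B1, e@B3, e@B8, f@B2}   OUT={a@B4, b@B1, b@B6, b@B8, c@B0, c@B4, d@B6, e@B1, e@B3, e@B8, f@B9}

Merge at B5: IN[B5] = OUT[B2] ⊔ OUT[B4] = {a@B4, b@B1, c@B0, c@B4, d@B4, e@B1, e@B3, f@B2}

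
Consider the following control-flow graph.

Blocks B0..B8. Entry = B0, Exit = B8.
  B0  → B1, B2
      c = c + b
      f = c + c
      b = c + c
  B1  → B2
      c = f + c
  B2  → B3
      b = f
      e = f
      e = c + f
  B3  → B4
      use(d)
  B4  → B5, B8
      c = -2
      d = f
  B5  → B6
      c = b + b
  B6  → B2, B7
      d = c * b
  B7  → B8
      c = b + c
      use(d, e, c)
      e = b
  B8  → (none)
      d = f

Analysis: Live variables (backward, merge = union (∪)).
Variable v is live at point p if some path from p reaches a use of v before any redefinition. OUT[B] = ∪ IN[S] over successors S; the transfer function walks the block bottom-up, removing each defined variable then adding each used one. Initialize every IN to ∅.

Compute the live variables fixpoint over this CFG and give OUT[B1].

Answer: {c, d, f}

Trace:
Fixpoint table:
  B0:  IN={b, c, d}  OUT={c, d, f}
  B1:  IN={c, d, f}  OUT={c, d, f}
  B2:  IN={c, d, f}  OUT={b, d, e, f}
  B3:  IN={b, d, e, f}  OUT={b, e, f}
  B4:  IN={b, e, f}  OUT={b, e, f}
  B5:  IN={b, e, f}  OUT={b, c, e, f}
  B6:  IN={b, c, e, f}  OUT={b, c, d, e, f}
  B7:  IN={b, c, d, e, f}  OUT={f}
  B8:  IN={f}  OUT={}

Merge at B1: OUT[B1] = IN[B2] = {c, d, f}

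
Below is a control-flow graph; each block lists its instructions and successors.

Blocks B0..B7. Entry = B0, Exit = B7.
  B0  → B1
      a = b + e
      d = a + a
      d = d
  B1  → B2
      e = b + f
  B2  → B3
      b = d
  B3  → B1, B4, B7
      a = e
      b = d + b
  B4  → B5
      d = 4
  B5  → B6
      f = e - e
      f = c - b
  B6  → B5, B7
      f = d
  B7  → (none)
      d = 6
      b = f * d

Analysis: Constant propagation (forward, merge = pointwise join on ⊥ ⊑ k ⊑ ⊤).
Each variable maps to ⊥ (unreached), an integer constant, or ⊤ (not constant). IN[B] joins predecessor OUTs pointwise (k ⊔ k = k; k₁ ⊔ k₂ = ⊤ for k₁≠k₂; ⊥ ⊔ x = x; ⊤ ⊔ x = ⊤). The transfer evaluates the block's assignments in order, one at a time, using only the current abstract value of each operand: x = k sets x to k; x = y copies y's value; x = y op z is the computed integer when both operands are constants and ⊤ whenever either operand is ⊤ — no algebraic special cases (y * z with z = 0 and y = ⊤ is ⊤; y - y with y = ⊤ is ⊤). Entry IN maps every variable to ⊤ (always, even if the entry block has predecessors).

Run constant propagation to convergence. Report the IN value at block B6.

Fixpoint table:
  B0:   IN=(all ⊤)   OUT=(all ⊤)
  B1:   IN=(all ⊤)   OUT=(all ⊤)
  B2:   IN=(all ⊤)   OUT=(all ⊤)
  B3:   IN=(all ⊤)   OUT=(all ⊤)
  B4:   IN=(all ⊤)   OUT={d:4; rest ⊤}
  B5:   IN={d:4; rest ⊤}   OUT={d:4; rest ⊤}
  B6:   IN={d:4; rest ⊤}   OUT={d:4, f:4; rest ⊤}
  B7:   IN=(all ⊤)   OUT={d:6; rest ⊤}

Merge at B6: IN[B6] = OUT[B5] = {a: ⊤, b: ⊤, c: ⊤, d: 4, e: ⊤, f: ⊤}

Answer: {a: ⊤, b: ⊤, c: ⊤, d: 4, e: ⊤, f: ⊤}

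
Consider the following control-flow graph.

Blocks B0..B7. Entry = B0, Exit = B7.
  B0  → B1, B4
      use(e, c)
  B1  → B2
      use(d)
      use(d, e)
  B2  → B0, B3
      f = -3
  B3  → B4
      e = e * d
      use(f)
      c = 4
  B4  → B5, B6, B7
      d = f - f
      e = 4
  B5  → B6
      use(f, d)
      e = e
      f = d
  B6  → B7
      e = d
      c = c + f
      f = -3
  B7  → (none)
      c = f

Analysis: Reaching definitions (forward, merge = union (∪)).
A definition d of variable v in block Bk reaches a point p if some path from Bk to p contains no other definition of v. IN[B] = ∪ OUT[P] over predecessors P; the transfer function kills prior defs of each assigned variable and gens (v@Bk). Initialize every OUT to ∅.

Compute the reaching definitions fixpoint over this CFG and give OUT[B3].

Answer: {c@B3, e@B3, f@B2}

Working:
Converged values:
  B0:  IN={f@B2}  OUT={f@B2}
  B1:  IN={f@B2}  OUT={f@B2}
  B2:  IN={f@B2}  OUT={f@B2}
  B3:  IN={f@B2}  OUT={c@B3, e@B3, f@B2}
  B4:  IN={c@B3, e@B3, f@B2}  OUT={c@B3, d@B4, e@B4, f@B2}
  B5:  IN={c@B3, d@B4, e@B4, f@B2}  OUT={c@B3, d@B4, e@B5, f@B5}
  B6:  IN={c@B3, d@B4, e@B4, e@B5, f@B2, f@B5}  OUT={c@B6, d@B4, e@B6, f@B6}
  B7:  IN={c@B3, c@B6, d@B4, e@B4, e@B6, f@B2, f@B6}  OUT={c@B7, d@B4, e@B4, e@B6, f@B2, f@B6}

Merge at B3: IN[B3] = OUT[B2] = {f@B2}
Applying B3's transfer function to that IN value gives OUT[B3] (row B3 above).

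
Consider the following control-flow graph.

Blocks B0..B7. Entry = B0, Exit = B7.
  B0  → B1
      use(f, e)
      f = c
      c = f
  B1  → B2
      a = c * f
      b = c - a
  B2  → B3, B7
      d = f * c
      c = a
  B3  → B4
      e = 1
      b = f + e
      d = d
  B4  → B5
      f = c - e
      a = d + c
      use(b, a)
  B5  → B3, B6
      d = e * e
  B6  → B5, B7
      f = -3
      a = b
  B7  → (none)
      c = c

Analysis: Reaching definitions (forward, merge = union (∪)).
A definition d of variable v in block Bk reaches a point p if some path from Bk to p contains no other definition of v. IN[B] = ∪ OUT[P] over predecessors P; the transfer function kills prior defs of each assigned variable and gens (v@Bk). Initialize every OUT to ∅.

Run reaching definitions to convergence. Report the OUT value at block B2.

Fixpoint table:
  B0:   IN={}   OUT={c@B0, f@B0}
  B1:   IN={c@B0, f@B0}   OUT={a@B1, b@B1, c@B0, f@B0}
  B2:   IN={a@B1, b@B1, c@B0, f@B0}   OUT={a@B1, b@B1, c@B2, d@B2, f@B0}
  B3:   IN={a@B1, a@B4, a@B6, b@B1, b@B3, c@B2, d@B2, d@B5, e@B3, f@B0, f@B4, f@B6}   OUT={a@B1, a@B4, a@B6, b@B3, c@B2, d@B3, e@B3, f@B0, f@B4, f@B6}
  B4:   IN={a@B1, a@B4, a@B6, b@B3, c@B2, d@B3, e@B3, f@B0, f@B4, f@B6}   OUT={a@B4, b@B3, c@B2, d@B3, e@B3, f@B4}
  B5:   IN={a@B4, a@B6, b@B3, c@B2, d@B3, d@B5, e@B3, f@B4, f@B6}   OUT={a@B4, a@B6, b@B3, c@B2, d@B5, e@B3, f@B4, f@B6}
  B6:   IN={a@B4, a@B6, b@B3, c@B2, d@B5, e@B3, f@B4, f@B6}   OUT={a@B6, b@B3, c@B2, d@B5, e@B3, f@B6}
  B7:   IN={a@B1, a@B6, b@B1, b@B3, c@B2, d@B2, d@B5, e@B3, f@B0, f@B6}   OUT={a@B1, a@B6, b@B1, b@B3, c@B7, d@B2, d@B5, e@B3, f@B0, f@B6}

Merge at B2: IN[B2] = OUT[B1] = {a@B1, b@B1, c@B0, f@B0}
Applying B2's transfer function to that IN value gives OUT[B2] (row B2 above).

Answer: {a@B1, b@B1, c@B2, d@B2, f@B0}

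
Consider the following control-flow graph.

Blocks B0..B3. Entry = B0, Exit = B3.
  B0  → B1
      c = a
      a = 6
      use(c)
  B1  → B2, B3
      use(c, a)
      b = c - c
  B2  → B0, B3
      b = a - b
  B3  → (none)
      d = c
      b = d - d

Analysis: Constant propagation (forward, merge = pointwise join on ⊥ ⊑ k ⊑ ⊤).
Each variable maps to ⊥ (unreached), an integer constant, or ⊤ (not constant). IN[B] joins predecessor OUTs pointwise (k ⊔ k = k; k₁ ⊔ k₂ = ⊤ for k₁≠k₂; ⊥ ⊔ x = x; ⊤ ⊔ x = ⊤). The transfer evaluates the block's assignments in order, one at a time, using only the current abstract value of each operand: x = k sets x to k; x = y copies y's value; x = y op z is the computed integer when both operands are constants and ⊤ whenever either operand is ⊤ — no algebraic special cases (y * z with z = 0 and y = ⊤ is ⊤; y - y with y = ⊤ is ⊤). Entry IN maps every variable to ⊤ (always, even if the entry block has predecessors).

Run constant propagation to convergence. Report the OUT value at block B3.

Answer: {a: 6, b: ⊤, c: ⊤, d: ⊤, e: ⊤, f: ⊤}

Working:
Converged values:
  B0:   IN=(all ⊤)   OUT={a:6; rest ⊤}
  B1:   IN={a:6; rest ⊤}   OUT={a:6; rest ⊤}
  B2:   IN={a:6; rest ⊤}   OUT={a:6; rest ⊤}
  B3:   IN={a:6; rest ⊤}   OUT={a:6; rest ⊤}

Merge at B3: IN[B3] = OUT[B1] ⊔ OUT[B2] = {a: 6, b: ⊤, c: ⊤, d: ⊤, e: ⊤, f: ⊤}
Applying B3's transfer function to that IN value gives OUT[B3] (row B3 above).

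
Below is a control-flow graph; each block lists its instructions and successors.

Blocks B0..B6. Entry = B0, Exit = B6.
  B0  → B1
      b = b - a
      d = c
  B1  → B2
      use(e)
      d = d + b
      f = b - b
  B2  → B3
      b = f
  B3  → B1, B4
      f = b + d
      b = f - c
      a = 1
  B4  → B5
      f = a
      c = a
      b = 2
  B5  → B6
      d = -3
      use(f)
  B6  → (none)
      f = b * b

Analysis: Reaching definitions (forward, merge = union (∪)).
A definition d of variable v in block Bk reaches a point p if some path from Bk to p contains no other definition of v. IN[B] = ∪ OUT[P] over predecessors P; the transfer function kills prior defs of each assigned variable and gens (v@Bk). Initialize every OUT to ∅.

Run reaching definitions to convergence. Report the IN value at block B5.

Answer: {a@B3, b@B4, c@B4, d@B1, f@B4}

Working:
Converged values:
  B0:  IN={}  OUT={b@B0, d@B0}
  B1:  IN={a@B3, b@B0, b@B3, d@B0, d@B1, f@B3}  OUT={a@B3, b@B0, b@B3, d@B1, f@B1}
  B2:  IN={a@B3, b@B0, b@B3, d@B1, f@B1}  OUT={a@B3, b@B2, d@B1, f@B1}
  B3:  IN={a@B3, b@B2, d@B1, f@B1}  OUT={a@B3, b@B3, d@B1, f@B3}
  B4:  IN={a@B3, b@B3, d@B1, f@B3}  OUT={a@B3, b@B4, c@B4, d@B1, f@B4}
  B5:  IN={a@B3, b@B4, c@B4, d@B1, f@B4}  OUT={a@B3, b@B4, c@B4, d@B5, f@B4}
  B6:  IN={a@B3, b@B4, c@B4, d@B5, f@B4}  OUT={a@B3, b@B4, c@B4, d@B5, f@B6}

Merge at B5: IN[B5] = OUT[B4] = {a@B3, b@B4, c@B4, d@B1, f@B4}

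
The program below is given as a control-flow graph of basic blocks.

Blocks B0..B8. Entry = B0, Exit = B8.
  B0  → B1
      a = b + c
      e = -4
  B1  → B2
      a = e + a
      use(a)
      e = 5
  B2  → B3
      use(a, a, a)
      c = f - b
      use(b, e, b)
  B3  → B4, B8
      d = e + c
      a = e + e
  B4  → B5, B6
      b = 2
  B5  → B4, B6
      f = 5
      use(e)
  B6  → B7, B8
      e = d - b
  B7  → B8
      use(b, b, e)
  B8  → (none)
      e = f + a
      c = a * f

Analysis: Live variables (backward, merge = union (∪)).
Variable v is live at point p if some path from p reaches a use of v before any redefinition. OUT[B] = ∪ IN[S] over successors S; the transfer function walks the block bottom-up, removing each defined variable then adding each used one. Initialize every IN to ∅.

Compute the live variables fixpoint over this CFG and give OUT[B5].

Fixpoint table:
  B0: | IN={b, c, f} | OUT={a, b, e, f}
  B1: | IN={a, b, e, f} | OUT={a, b, e, f}
  B2: | IN={a, b, e, f} | OUT={c, e, f}
  B3: | IN={c, e, f} | OUT={a, d, e, f}
  B4: | IN={a, d, e, f} | OUT={a, b, d, e, f}
  B5: | IN={a, b, d, e} | OUT={a, b, d, e, f}
  B6: | IN={a, b, d, f} | OUT={a, b, e, f}
  B7: | IN={a, b, e, f} | OUT={a, f}
  B8: | IN={a, f} | OUT={}

Merge at B5: OUT[B5] = IN[B4] ⊔ IN[B6] = {a, b, d, e, f}

Answer: {a, b, d, e, f}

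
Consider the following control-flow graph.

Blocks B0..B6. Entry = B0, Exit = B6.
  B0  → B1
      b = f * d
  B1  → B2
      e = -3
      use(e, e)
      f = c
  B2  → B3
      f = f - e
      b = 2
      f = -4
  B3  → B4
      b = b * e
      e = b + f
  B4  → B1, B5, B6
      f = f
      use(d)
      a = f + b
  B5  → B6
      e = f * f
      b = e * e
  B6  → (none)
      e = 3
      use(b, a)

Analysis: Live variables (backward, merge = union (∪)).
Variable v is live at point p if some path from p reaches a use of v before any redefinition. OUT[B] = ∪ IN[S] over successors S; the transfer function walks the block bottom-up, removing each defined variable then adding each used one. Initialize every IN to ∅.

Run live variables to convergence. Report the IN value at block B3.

Answer: {b, c, d, e, f}

Derivation:
Per-block solution:
  B0: | IN={c, d, f} | OUT={c, d}
  B1: | IN={c, d} | OUT={c, d, e, f}
  B2: | IN={c, d, e, f} | OUT={b, c, d, e, f}
  B3: | IN={b, c, d, e, f} | OUT={b, c, d, f}
  B4: | IN={b, c, d, f} | OUT={a, b, c, d, f}
  B5: | IN={a, f} | OUT={a, b}
  B6: | IN={a, b} | OUT={}

Merge at B3: OUT[B3] = IN[B4] = {b, c, d, f}
Applying B3's transfer function to that OUT value gives IN[B3] (row B3 above).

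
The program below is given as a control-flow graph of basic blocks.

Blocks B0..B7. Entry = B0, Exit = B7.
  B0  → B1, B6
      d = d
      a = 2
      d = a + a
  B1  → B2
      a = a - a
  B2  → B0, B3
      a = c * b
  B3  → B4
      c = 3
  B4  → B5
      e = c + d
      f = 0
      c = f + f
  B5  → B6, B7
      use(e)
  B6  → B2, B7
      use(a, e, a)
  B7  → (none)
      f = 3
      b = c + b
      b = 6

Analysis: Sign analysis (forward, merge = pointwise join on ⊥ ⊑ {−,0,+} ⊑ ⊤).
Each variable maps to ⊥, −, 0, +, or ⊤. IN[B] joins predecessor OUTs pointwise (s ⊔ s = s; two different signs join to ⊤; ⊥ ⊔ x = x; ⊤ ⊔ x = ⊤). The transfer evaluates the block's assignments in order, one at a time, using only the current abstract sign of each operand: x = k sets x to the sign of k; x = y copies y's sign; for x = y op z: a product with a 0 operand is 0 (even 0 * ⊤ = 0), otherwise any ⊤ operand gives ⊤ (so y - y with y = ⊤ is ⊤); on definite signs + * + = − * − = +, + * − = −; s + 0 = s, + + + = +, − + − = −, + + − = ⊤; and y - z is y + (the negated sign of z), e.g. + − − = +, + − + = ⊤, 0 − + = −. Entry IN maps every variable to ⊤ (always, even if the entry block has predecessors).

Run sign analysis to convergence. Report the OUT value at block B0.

Converged values:
  B0: | IN=(all ⊤) | OUT={a:+, d:+; rest ⊤}
  B1: | IN={a:+, d:+; rest ⊤} | OUT={d:+; rest ⊤}
  B2: | IN={d:+; rest ⊤} | OUT={d:+; rest ⊤}
  B3: | IN={d:+; rest ⊤} | OUT={c:+, d:+; rest ⊤}
  B4: | IN={c:+, d:+; rest ⊤} | OUT={c:0, d:+, e:+, f:0; rest ⊤}
  B5: | IN={c:0, d:+, e:+, f:0; rest ⊤} | OUT={c:0, d:+, e:+, f:0; rest ⊤}
  B6: | IN={d:+; rest ⊤} | OUT={d:+; rest ⊤}
  B7: | IN={d:+; rest ⊤} | OUT={b:+, d:+, f:+; rest ⊤}

Merge at B0 (entry node, so the boundary value (all ⊤) is joined with the incoming edge(s)): IN[B0] = (all ⊤) ⊔ OUT[B2] = {a: ⊤, b: ⊤, c: ⊤, d: ⊤, e: ⊤, f: ⊤}
Applying B0's transfer function to that IN value gives OUT[B0] (row B0 above).

Answer: {a: +, b: ⊤, c: ⊤, d: +, e: ⊤, f: ⊤}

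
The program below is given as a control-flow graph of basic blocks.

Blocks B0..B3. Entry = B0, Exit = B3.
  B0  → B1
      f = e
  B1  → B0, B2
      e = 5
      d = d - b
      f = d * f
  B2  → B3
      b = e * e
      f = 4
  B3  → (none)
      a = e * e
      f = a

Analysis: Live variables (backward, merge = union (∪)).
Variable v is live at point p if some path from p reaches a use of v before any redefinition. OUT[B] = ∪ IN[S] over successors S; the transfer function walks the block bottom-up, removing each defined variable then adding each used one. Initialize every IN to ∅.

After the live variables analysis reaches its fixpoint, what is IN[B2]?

Answer: {e}

Working:
Converged values:
  B0:  IN={b, d, e}  OUT={b, d, f}
  B1:  IN={b, d, f}  OUT={b, d, e}
  B2:  IN={e}  OUT={e}
  B3:  IN={e}  OUT={}

Merge at B2: OUT[B2] = IN[B3] = {e}
Applying B2's transfer function to that OUT value gives IN[B2] (row B2 above).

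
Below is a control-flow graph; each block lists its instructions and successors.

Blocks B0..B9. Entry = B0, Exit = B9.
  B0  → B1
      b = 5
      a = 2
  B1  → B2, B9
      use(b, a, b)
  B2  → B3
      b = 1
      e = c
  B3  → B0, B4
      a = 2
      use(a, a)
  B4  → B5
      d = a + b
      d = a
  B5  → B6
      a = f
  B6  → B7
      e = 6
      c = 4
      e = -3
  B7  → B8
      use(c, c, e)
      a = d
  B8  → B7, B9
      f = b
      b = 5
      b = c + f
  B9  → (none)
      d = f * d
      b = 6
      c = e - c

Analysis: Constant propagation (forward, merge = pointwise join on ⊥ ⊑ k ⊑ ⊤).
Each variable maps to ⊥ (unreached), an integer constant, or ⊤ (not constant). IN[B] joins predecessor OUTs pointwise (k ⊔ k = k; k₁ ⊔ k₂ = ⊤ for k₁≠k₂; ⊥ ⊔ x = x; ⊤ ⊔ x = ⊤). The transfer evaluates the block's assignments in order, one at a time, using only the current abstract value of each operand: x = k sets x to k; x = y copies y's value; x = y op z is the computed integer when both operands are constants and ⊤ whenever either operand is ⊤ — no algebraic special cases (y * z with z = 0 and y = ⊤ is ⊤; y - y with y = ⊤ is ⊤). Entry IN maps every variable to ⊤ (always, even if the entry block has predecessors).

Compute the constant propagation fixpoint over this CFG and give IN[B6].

Fixpoint table:
  B0:   IN=(all ⊤)   OUT={a:2, b:5; rest ⊤}
  B1:   IN={a:2, b:5; rest ⊤}   OUT={a:2, b:5; rest ⊤}
  B2:   IN={a:2, b:5; rest ⊤}   OUT={a:2, b:1; rest ⊤}
  B3:   IN={a:2, b:1; rest ⊤}   OUT={a:2, b:1; rest ⊤}
  B4:   IN={a:2, b:1; rest ⊤}   OUT={a:2, b:1, d:2; rest ⊤}
  B5:   IN={a:2, b:1, d:2; rest ⊤}   OUT={b:1, d:2; rest ⊤}
  B6:   IN={b:1, d:2; rest ⊤}   OUT={b:1, c:4, d:2, e:-3; rest ⊤}
  B7:   IN={c:4, d:2, e:-3; rest ⊤}   OUT={a:2, c:4, d:2, e:-3; rest ⊤}
  B8:   IN={a:2, c:4, d:2, e:-3; rest ⊤}   OUT={a:2, c:4, d:2, e:-3; rest ⊤}
  B9:   IN={a:2; rest ⊤}   OUT={a:2, b:6; rest ⊤}

Merge at B6: IN[B6] = OUT[B5] = {a: ⊤, b: 1, c: ⊤, d: 2, e: ⊤, f: ⊤}

Answer: {a: ⊤, b: 1, c: ⊤, d: 2, e: ⊤, f: ⊤}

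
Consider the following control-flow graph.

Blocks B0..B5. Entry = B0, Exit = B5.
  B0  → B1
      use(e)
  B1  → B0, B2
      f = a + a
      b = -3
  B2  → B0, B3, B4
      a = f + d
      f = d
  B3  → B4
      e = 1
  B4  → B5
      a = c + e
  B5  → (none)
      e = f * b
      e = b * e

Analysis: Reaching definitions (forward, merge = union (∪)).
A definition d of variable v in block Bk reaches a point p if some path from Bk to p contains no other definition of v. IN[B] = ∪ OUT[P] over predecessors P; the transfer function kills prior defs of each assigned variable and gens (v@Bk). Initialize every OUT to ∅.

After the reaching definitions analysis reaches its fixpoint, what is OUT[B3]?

Converged values:
  B0:  IN={a@B2, b@B1, f@B1, f@B2}  OUT={a@B2, b@B1, f@B1, f@B2}
  B1:  IN={a@B2, b@B1, f@B1, f@B2}  OUT={a@B2, b@B1, f@B1}
  B2:  IN={a@B2, b@B1, f@B1}  OUT={a@B2, b@B1, f@B2}
  B3:  IN={a@B2, b@B1, f@B2}  OUT={a@B2, b@B1, e@B3, f@B2}
  B4:  IN={a@B2, b@B1, e@B3, f@B2}  OUT={a@B4, b@B1, e@B3, f@B2}
  B5:  IN={a@B4, b@B1, e@B3, f@B2}  OUT={a@B4, b@B1, e@B5, f@B2}

Merge at B3: IN[B3] = OUT[B2] = {a@B2, b@B1, f@B2}
Applying B3's transfer function to that IN value gives OUT[B3] (row B3 above).

Answer: {a@B2, b@B1, e@B3, f@B2}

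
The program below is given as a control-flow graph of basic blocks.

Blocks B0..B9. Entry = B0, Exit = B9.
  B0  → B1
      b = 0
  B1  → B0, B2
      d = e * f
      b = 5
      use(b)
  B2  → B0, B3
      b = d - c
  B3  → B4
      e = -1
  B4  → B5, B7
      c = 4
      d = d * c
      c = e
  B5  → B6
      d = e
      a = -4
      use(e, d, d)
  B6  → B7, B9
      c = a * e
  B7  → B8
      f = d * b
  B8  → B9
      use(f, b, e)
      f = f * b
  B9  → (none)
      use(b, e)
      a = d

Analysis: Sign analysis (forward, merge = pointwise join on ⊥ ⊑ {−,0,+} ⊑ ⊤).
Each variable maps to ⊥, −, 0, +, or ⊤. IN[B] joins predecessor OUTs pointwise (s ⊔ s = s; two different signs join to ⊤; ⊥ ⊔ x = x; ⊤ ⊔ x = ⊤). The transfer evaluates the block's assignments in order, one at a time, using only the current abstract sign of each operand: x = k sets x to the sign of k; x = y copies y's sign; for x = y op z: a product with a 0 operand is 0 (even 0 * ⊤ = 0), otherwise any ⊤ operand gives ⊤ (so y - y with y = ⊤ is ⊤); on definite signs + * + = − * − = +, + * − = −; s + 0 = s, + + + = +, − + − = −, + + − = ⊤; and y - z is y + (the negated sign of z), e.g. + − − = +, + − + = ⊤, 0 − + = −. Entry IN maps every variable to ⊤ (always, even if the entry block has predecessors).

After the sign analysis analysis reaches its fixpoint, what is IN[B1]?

Answer: {a: ⊤, b: 0, c: ⊤, d: ⊤, e: ⊤, f: ⊤}

Working:
Fixpoint table:
  B0: | IN=(all ⊤) | OUT={b:0; rest ⊤}
  B1: | IN={b:0; rest ⊤} | OUT={b:+; rest ⊤}
  B2: | IN={b:+; rest ⊤} | OUT=(all ⊤)
  B3: | IN=(all ⊤) | OUT={e:-; rest ⊤}
  B4: | IN={e:-; rest ⊤} | OUT={c:-, e:-; rest ⊤}
  B5: | IN={c:-, e:-; rest ⊤} | OUT={a:-, c:-, d:-, e:-; rest ⊤}
  B6: | IN={a:-, c:-, d:-, e:-; rest ⊤} | OUT={a:-, c:+, d:-, e:-; rest ⊤}
  B7: | IN={e:-; rest ⊤} | OUT={e:-; rest ⊤}
  B8: | IN={e:-; rest ⊤} | OUT={e:-; rest ⊤}
  B9: | IN={e:-; rest ⊤} | OUT={e:-; rest ⊤}

Merge at B1: IN[B1] = OUT[B0] = {a: ⊤, b: 0, c: ⊤, d: ⊤, e: ⊤, f: ⊤}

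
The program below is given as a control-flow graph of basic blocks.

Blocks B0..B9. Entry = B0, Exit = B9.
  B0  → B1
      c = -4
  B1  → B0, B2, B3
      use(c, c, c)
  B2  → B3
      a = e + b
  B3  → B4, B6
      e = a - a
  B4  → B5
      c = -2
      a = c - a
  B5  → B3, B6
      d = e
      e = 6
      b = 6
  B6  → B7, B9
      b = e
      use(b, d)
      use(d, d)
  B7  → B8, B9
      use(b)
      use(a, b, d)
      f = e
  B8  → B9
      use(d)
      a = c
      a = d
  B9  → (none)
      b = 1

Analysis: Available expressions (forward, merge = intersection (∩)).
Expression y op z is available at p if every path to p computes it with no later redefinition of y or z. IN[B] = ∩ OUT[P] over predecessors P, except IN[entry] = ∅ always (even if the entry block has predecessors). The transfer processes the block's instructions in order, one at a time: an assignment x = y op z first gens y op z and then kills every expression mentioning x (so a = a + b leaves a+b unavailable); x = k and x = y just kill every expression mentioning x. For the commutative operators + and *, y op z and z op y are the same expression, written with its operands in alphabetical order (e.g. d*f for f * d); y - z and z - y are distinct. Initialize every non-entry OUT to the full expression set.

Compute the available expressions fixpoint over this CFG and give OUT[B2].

Answer: {b+e}

Derivation:
Converged values:
  B0: | IN={} | OUT={}
  B1: | IN={} | OUT={}
  B2: | IN={} | OUT={b+e}
  B3: | IN={} | OUT={a-a}
  B4: | IN={a-a} | OUT={}
  B5: | IN={} | OUT={}
  B6: | IN={} | OUT={}
  B7: | IN={} | OUT={}
  B8: | IN={} | OUT={}
  B9: | IN={} | OUT={}

Merge at B2: IN[B2] = OUT[B1] = {}
Applying B2's transfer function to that IN value gives OUT[B2] (row B2 above).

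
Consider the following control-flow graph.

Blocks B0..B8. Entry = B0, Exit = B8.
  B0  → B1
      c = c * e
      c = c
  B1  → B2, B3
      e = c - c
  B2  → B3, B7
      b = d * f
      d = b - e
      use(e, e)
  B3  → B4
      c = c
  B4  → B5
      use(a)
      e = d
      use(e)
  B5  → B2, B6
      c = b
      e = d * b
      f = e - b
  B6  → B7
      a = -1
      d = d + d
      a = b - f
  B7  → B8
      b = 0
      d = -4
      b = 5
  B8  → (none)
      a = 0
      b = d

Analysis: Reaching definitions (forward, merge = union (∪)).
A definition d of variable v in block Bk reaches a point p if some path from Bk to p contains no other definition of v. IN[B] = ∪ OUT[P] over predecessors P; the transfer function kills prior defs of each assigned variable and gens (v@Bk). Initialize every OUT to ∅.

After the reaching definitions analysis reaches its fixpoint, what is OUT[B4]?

Answer: {b@B2, c@B3, d@B2, e@B4, f@B5}

Trace:
Per-block solution:
  B0:   IN={}   OUT={c@B0}
  B1:   IN={c@B0}   OUT={c@B0, e@B1}
  B2:   IN={b@B2, c@B0, c@B5, d@B2, e@B1, e@B5, f@B5}   OUT={b@B2, c@B0, c@B5, d@B2, e@B1, e@B5, f@B5}
  B3:   IN={b@B2, c@B0, c@B5, d@B2, e@B1, e@B5, f@B5}   OUT={b@B2, c@B3, d@B2, e@B1, e@B5, f@B5}
  B4:   IN={b@B2, c@B3, d@B2, e@B1, e@B5, f@B5}   OUT={b@B2, c@B3, d@B2, e@B4, f@B5}
  B5:   IN={b@B2, c@B3, d@B2, e@B4, f@B5}   OUT={b@B2, c@B5, d@B2, e@B5, f@B5}
  B6:   IN={b@B2, c@B5, d@B2, e@B5, f@B5}   OUT={a@B6, b@B2, c@B5, d@B6, e@B5, f@B5}
  B7:   IN={a@B6, b@B2, c@B0, c@B5, d@B2, d@B6, e@B1, e@B5, f@B5}   OUT={a@B6, b@B7, c@B0, c@B5, d@B7, e@B1, e@B5, f@B5}
  B8:   IN={a@B6, b@B7, c@B0, c@B5, d@B7, e@B1, e@B5, f@B5}   OUT={a@B8, b@B8, c@B0, c@B5, d@B7, e@B1, e@B5, f@B5}

Merge at B4: IN[B4] = OUT[B3] = {b@B2, c@B3, d@B2, e@B1, e@B5, f@B5}
Applying B4's transfer function to that IN value gives OUT[B4] (row B4 above).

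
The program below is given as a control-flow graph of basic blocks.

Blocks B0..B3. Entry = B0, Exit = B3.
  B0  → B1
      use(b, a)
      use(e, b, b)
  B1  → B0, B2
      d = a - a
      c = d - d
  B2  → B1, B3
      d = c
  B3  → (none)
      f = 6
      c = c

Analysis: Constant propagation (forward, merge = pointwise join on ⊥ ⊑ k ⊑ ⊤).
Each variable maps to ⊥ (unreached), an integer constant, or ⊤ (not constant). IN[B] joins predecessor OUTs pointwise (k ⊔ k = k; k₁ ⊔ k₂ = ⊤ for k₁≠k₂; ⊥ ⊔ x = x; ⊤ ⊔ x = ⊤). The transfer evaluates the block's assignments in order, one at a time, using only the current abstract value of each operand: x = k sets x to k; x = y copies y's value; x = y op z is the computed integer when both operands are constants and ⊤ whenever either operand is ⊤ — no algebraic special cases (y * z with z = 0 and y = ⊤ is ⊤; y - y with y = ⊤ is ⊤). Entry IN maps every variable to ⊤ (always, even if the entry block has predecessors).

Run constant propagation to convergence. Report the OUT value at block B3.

Fixpoint table:
  B0: | IN=(all ⊤) | OUT=(all ⊤)
  B1: | IN=(all ⊤) | OUT=(all ⊤)
  B2: | IN=(all ⊤) | OUT=(all ⊤)
  B3: | IN=(all ⊤) | OUT={f:6; rest ⊤}

Merge at B3: IN[B3] = OUT[B2] = {a: ⊤, b: ⊤, c: ⊤, d: ⊤, e: ⊤, f: ⊤}
Applying B3's transfer function to that IN value gives OUT[B3] (row B3 above).

Answer: {a: ⊤, b: ⊤, c: ⊤, d: ⊤, e: ⊤, f: 6}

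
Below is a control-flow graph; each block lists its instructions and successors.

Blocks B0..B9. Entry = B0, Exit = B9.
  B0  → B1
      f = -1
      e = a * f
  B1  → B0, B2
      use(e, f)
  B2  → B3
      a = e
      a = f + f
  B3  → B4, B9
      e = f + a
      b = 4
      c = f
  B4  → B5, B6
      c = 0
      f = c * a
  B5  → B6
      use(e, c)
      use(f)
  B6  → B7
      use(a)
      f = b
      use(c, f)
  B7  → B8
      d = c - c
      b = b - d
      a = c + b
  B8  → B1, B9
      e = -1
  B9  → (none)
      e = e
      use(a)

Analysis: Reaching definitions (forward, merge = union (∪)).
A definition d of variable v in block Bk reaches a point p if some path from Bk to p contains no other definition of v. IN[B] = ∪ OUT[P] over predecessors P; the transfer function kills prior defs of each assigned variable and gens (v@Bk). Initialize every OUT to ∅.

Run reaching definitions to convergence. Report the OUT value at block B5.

Converged values:
  B0: | IN={a@B7, b@B7, c@B4, d@B7, e@B0, e@B8, f@B0, f@B6} | OUT={a@B7, b@B7, c@B4, d@B7, e@B0, f@B0}
  B1: | IN={a@B7, b@B7, c@B4, d@B7, e@B0, e@B8, f@B0, f@B6} | OUT={a@B7, b@B7, c@B4, d@B7, e@B0, e@B8, f@B0, f@B6}
  B2: | IN={a@B7, b@B7, c@B4, d@B7, e@B0, e@B8, f@B0, f@B6} | OUT={a@B2, b@B7, c@B4, d@B7, e@B0, e@B8, f@B0, f@B6}
  B3: | IN={a@B2, b@B7, c@B4, d@B7, e@B0, e@B8, f@B0, f@B6} | OUT={a@B2, b@B3, c@B3, d@B7, e@B3, f@B0, f@B6}
  B4: | IN={a@B2, b@B3, c@B3, d@B7, e@B3, f@B0, f@B6} | OUT={a@B2, b@B3, c@B4, d@B7, e@B3, f@B4}
  B5: | IN={a@B2, b@B3, c@B4, d@B7, e@B3, f@B4} | OUT={a@B2, b@B3, c@B4, d@B7, e@B3, f@B4}
  B6: | IN={a@B2, b@B3, c@B4, d@B7, e@B3, f@B4} | OUT={a@B2, b@B3, c@B4, d@B7, e@B3, f@B6}
  B7: | IN={a@B2, b@B3, c@B4, d@B7, e@B3, f@B6} | OUT={a@B7, b@B7, c@B4, d@B7, e@B3, f@B6}
  B8: | IN={a@B7, b@B7, c@B4, d@B7, e@B3, f@B6} | OUT={a@B7, b@B7, c@B4, d@B7, e@B8, f@B6}
  B9: | IN={a@B2, a@B7, b@B3, b@B7, c@B3, c@B4, d@B7, e@B3, e@B8, f@B0, f@B6} | OUT={a@B2, a@B7, b@B3, b@B7, c@B3, c@B4, d@B7, e@B9, f@B0, f@B6}

Merge at B5: IN[B5] = OUT[B4] = {a@B2, b@B3, c@B4, d@B7, e@B3, f@B4}
Applying B5's transfer function to that IN value gives OUT[B5] (row B5 above).

Answer: {a@B2, b@B3, c@B4, d@B7, e@B3, f@B4}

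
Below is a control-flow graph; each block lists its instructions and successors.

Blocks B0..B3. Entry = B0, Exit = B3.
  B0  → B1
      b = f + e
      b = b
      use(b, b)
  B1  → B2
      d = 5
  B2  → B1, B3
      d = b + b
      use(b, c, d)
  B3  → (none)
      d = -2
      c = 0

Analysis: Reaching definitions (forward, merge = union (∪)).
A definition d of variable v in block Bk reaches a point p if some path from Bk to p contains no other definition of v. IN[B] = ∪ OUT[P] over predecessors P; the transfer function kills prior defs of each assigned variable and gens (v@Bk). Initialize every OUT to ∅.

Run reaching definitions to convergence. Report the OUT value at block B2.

Per-block solution:
  B0:  IN={}  OUT={b@B0}
  B1:  IN={b@B0, d@B2}  OUT={b@B0, d@B1}
  B2:  IN={b@B0, d@B1}  OUT={b@B0, d@B2}
  B3:  IN={b@B0, d@B2}  OUT={b@B0, c@B3, d@B3}

Merge at B2: IN[B2] = OUT[B1] = {b@B0, d@B1}
Applying B2's transfer function to that IN value gives OUT[B2] (row B2 above).

Answer: {b@B0, d@B2}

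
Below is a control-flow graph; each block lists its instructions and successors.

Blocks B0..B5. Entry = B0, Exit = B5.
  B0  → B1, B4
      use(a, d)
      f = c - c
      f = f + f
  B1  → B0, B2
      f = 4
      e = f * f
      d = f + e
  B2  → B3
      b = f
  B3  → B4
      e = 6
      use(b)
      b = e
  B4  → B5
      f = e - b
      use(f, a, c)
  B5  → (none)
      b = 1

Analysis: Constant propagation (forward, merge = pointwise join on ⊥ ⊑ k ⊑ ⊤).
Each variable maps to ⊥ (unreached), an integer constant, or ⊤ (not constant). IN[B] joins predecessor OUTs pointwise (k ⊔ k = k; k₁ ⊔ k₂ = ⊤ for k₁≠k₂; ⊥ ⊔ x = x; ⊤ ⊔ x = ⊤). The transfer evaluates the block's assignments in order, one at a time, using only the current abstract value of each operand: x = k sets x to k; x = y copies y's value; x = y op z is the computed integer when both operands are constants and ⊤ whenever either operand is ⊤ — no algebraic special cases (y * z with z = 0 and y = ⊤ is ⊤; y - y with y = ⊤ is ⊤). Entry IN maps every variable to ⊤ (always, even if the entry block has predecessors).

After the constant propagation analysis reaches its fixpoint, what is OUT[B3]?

Answer: {a: ⊤, b: 6, c: ⊤, d: 20, e: 6, f: 4}

Working:
Per-block solution:
  B0: | IN=(all ⊤) | OUT=(all ⊤)
  B1: | IN=(all ⊤) | OUT={d:20, e:16, f:4; rest ⊤}
  B2: | IN={d:20, e:16, f:4; rest ⊤} | OUT={b:4, d:20, e:16, f:4; rest ⊤}
  B3: | IN={b:4, d:20, e:16, f:4; rest ⊤} | OUT={b:6, d:20, e:6, f:4; rest ⊤}
  B4: | IN=(all ⊤) | OUT=(all ⊤)
  B5: | IN=(all ⊤) | OUT={b:1; rest ⊤}

Merge at B3: IN[B3] = OUT[B2] = {a: ⊤, b: 4, c: ⊤, d: 20, e: 16, f: 4}
Applying B3's transfer function to that IN value gives OUT[B3] (row B3 above).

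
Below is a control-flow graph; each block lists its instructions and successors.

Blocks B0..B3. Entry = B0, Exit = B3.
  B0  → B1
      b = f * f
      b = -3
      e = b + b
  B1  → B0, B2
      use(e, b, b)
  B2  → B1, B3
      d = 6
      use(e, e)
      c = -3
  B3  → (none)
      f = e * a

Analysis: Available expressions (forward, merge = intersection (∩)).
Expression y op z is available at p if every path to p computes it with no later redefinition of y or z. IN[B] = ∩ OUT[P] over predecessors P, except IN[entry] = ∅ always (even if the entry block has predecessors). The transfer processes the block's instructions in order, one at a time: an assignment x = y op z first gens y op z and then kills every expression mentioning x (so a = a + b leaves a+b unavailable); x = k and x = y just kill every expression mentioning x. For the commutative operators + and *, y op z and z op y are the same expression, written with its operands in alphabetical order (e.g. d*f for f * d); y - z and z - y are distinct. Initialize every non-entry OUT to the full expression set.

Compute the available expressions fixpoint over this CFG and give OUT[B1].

Converged values:
  B0:   IN={}   OUT={b+b, f*f}
  B1:   IN={b+b, f*f}   OUT={b+b, f*f}
  B2:   IN={b+b, f*f}   OUT={b+b, f*f}
  B3:   IN={b+b, f*f}   OUT={a*e, b+b}

Merge at B1: IN[B1] = OUT[B0] ∩ OUT[B2] = {b+b, f*f}
Applying B1's transfer function to that IN value gives OUT[B1] (row B1 above).

Answer: {b+b, f*f}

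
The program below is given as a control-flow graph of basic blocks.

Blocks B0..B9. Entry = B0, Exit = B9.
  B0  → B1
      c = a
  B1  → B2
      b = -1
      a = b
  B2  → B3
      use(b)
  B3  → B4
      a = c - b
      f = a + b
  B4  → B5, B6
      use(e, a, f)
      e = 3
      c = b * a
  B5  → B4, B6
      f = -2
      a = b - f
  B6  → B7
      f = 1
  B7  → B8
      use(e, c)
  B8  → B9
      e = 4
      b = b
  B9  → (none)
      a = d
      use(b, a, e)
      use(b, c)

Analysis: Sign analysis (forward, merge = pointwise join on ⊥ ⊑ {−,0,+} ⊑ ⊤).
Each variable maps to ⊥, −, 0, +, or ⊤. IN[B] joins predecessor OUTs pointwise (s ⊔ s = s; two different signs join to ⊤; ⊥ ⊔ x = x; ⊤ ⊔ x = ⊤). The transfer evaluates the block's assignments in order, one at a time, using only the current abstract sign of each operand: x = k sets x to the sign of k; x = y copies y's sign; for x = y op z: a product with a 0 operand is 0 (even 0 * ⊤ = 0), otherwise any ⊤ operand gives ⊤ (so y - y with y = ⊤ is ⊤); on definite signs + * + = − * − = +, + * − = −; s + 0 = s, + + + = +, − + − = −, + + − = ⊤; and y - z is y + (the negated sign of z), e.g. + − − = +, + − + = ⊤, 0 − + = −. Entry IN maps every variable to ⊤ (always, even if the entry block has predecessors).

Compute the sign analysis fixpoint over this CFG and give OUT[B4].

Per-block solution:
  B0: | IN=(all ⊤) | OUT=(all ⊤)
  B1: | IN=(all ⊤) | OUT={a:-, b:-; rest ⊤}
  B2: | IN={a:-, b:-; rest ⊤} | OUT={a:-, b:-; rest ⊤}
  B3: | IN={a:-, b:-; rest ⊤} | OUT={b:-; rest ⊤}
  B4: | IN={b:-; rest ⊤} | OUT={b:-, e:+; rest ⊤}
  B5: | IN={b:-, e:+; rest ⊤} | OUT={b:-, e:+, f:-; rest ⊤}
  B6: | IN={b:-, e:+; rest ⊤} | OUT={b:-, e:+, f:+; rest ⊤}
  B7: | IN={b:-, e:+, f:+; rest ⊤} | OUT={b:-, e:+, f:+; rest ⊤}
  B8: | IN={b:-, e:+, f:+; rest ⊤} | OUT={b:-, e:+, f:+; rest ⊤}
  B9: | IN={b:-, e:+, f:+; rest ⊤} | OUT={b:-, e:+, f:+; rest ⊤}

Merge at B4: IN[B4] = OUT[B3] ⊔ OUT[B5] = {a: ⊤, b: -, c: ⊤, d: ⊤, e: ⊤, f: ⊤}
Applying B4's transfer function to that IN value gives OUT[B4] (row B4 above).

Answer: {a: ⊤, b: -, c: ⊤, d: ⊤, e: +, f: ⊤}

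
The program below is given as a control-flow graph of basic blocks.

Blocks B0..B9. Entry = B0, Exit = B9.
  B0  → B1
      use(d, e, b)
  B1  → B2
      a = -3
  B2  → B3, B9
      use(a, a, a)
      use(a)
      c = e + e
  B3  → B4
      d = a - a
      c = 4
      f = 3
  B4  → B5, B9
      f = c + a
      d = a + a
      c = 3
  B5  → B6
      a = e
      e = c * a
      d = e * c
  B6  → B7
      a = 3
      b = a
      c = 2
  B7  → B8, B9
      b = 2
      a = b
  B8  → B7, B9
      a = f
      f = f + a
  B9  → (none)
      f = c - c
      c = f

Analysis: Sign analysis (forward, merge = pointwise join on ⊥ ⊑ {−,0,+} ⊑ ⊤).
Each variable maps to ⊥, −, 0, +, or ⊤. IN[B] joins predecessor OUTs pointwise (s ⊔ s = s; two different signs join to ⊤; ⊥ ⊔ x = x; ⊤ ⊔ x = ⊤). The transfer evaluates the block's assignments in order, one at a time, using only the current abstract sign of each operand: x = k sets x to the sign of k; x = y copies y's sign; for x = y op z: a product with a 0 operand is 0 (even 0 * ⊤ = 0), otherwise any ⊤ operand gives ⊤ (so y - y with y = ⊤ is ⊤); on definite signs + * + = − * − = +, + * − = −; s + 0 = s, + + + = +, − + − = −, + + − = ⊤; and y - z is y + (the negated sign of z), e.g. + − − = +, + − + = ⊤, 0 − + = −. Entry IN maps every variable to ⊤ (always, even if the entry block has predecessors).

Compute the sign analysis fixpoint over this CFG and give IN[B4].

Answer: {a: -, b: ⊤, c: +, d: ⊤, e: ⊤, f: +}

Working:
Fixpoint table:
  B0: | IN=(all ⊤) | OUT=(all ⊤)
  B1: | IN=(all ⊤) | OUT={a:-; rest ⊤}
  B2: | IN={a:-; rest ⊤} | OUT={a:-; rest ⊤}
  B3: | IN={a:-; rest ⊤} | OUT={a:-, c:+, f:+; rest ⊤}
  B4: | IN={a:-, c:+, f:+; rest ⊤} | OUT={a:-, c:+, d:-; rest ⊤}
  B5: | IN={a:-, c:+, d:-; rest ⊤} | OUT={c:+; rest ⊤}
  B6: | IN={c:+; rest ⊤} | OUT={a:+, b:+, c:+; rest ⊤}
  B7: | IN={b:+, c:+; rest ⊤} | OUT={a:+, b:+, c:+; rest ⊤}
  B8: | IN={a:+, b:+, c:+; rest ⊤} | OUT={b:+, c:+; rest ⊤}
  B9: | IN=(all ⊤) | OUT=(all ⊤)

Merge at B4: IN[B4] = OUT[B3] = {a: -, b: ⊤, c: +, d: ⊤, e: ⊤, f: +}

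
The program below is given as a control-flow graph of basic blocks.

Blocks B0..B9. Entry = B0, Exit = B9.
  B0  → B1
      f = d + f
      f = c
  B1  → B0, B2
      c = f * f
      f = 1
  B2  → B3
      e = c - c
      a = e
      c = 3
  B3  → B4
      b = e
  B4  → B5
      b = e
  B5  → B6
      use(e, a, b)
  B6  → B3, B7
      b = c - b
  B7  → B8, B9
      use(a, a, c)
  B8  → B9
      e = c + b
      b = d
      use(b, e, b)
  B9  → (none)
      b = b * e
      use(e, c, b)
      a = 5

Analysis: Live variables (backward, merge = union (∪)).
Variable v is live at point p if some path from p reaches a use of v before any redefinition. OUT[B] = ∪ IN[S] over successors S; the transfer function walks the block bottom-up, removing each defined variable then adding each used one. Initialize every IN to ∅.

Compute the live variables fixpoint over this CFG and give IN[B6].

Answer: {a, b, c, d, e}

Trace:
Converged values:
  B0: | IN={c, d, f} | OUT={d, f}
  B1: | IN={d, f} | OUT={c, d, f}
  B2: | IN={c, d} | OUT={a, c, d, e}
  B3: | IN={a, c, d, e} | OUT={a, c, d, e}
  B4: | IN={a, c, d, e} | OUT={a, b, c, d, e}
  B5: | IN={a, b, c, d, e} | OUT={a, b, c, d, e}
  B6: | IN={a, b, c, d, e} | OUT={a, b, c, d, e}
  B7: | IN={a, b, c, d, e} | OUT={b, c, d, e}
  B8: | IN={b, c, d} | OUT={b, c, e}
  B9: | IN={b, c, e} | OUT={}

Merge at B6: OUT[B6] = IN[B3] ⊔ IN[B7] = {a, b, c, d, e}
Applying B6's transfer function to that OUT value gives IN[B6] (row B6 above).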